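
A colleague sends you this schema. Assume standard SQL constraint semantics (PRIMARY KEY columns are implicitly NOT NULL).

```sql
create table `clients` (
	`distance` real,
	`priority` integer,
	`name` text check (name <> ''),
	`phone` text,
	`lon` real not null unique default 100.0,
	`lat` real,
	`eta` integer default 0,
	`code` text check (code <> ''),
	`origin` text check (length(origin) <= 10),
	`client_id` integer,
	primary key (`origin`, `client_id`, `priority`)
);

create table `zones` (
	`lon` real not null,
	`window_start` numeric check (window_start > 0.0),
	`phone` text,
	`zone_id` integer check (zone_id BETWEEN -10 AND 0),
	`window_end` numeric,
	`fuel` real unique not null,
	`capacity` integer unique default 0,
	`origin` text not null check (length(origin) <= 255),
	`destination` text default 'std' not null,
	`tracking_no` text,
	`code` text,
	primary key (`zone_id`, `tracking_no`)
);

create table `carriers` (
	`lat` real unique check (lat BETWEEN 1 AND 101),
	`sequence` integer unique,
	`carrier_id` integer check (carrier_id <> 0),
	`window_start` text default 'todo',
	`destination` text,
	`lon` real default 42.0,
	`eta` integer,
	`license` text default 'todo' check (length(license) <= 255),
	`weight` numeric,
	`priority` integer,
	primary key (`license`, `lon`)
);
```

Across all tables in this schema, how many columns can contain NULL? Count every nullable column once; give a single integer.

clients: 6 nullable (distance, name, phone, lat, eta, code — PK (origin, client_id, priority) and explicit NOT NULL columns excluded).
zones: 5 nullable (window_start, phone, window_end, capacity, code — PK (zone_id, tracking_no) and explicit NOT NULL columns excluded).
carriers: 8 nullable (lat, sequence, carrier_id, window_start, destination, eta, weight, priority — PK (license, lon) and explicit NOT NULL columns excluded).
Total: 6 + 5 + 8 = 19.

19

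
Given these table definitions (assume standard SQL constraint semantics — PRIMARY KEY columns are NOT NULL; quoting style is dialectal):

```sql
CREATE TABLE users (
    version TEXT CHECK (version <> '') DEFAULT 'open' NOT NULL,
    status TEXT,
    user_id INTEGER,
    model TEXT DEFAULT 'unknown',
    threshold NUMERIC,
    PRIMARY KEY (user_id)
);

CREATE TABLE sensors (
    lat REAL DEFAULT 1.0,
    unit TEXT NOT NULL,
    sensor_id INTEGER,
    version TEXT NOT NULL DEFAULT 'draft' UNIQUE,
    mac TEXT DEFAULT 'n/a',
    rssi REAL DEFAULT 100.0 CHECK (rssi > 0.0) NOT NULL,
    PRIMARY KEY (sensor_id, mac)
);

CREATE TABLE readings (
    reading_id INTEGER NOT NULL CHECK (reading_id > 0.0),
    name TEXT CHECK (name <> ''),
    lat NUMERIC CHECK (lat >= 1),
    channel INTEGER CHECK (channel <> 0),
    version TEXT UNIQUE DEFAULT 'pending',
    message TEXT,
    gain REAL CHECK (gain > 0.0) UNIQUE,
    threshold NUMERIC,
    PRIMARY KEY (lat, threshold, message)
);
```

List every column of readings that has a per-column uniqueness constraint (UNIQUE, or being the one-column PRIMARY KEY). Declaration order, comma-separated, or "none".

- reading_id: no UNIQUE or single-column PK constraint.
- name: no UNIQUE or single-column PK constraint.
- lat: part of a composite PRIMARY KEY — only the tuple is unique, not this column on its own.
- channel: no UNIQUE or single-column PK constraint.
- version: declared UNIQUE → unique.
- message: part of a composite PRIMARY KEY — only the tuple is unique, not this column on its own.
- gain: declared UNIQUE → unique.
- threshold: part of a composite PRIMARY KEY — only the tuple is unique, not this column on its own.

version, gain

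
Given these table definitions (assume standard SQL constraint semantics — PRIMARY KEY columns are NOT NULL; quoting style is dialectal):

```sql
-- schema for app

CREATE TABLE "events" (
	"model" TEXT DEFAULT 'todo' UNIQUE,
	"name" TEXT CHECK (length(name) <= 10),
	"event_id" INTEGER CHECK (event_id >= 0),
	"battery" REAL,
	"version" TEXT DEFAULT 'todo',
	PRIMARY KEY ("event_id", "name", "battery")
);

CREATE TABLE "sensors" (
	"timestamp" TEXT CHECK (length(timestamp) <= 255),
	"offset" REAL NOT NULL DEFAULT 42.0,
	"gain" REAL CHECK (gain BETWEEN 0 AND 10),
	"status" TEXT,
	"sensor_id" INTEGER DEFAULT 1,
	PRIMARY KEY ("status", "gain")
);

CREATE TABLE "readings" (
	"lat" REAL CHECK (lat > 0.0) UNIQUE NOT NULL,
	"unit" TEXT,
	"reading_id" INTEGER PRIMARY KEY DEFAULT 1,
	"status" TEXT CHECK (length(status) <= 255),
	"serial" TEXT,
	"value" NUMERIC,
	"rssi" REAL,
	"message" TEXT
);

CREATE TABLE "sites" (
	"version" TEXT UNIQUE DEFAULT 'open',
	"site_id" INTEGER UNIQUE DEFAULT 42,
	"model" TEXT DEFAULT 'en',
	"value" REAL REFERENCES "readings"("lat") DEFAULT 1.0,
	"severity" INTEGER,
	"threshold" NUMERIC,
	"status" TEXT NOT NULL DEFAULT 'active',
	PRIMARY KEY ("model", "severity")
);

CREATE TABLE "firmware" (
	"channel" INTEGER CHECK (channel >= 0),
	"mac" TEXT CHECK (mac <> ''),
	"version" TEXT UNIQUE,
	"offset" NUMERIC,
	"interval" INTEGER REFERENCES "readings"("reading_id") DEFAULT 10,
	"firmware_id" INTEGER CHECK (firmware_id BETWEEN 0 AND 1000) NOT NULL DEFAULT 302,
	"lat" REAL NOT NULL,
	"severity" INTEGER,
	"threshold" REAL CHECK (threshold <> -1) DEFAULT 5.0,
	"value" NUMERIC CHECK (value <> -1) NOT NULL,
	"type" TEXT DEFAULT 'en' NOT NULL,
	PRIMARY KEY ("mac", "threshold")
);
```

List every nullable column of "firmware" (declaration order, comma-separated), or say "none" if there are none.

channel, version, offset, interval, severity

- channel: CHECK does not forbid NULL (a CHECK constraint passes when its expression is NULL) → nullable.
- mac: part of the PRIMARY KEY, which implies NOT NULL → not nullable.
- version: UNIQUE does not imply NOT NULL → nullable.
- offset: no NOT NULL constraint applies → nullable.
- interval: a foreign key column may be NULL unless separately constrained → nullable.
- firmware_id: declared NOT NULL → not nullable.
- lat: declared NOT NULL → not nullable.
- severity: no NOT NULL constraint applies → nullable.
- threshold: part of the PRIMARY KEY, which implies NOT NULL → not nullable.
- value: declared NOT NULL → not nullable.
- type: declared NOT NULL → not nullable.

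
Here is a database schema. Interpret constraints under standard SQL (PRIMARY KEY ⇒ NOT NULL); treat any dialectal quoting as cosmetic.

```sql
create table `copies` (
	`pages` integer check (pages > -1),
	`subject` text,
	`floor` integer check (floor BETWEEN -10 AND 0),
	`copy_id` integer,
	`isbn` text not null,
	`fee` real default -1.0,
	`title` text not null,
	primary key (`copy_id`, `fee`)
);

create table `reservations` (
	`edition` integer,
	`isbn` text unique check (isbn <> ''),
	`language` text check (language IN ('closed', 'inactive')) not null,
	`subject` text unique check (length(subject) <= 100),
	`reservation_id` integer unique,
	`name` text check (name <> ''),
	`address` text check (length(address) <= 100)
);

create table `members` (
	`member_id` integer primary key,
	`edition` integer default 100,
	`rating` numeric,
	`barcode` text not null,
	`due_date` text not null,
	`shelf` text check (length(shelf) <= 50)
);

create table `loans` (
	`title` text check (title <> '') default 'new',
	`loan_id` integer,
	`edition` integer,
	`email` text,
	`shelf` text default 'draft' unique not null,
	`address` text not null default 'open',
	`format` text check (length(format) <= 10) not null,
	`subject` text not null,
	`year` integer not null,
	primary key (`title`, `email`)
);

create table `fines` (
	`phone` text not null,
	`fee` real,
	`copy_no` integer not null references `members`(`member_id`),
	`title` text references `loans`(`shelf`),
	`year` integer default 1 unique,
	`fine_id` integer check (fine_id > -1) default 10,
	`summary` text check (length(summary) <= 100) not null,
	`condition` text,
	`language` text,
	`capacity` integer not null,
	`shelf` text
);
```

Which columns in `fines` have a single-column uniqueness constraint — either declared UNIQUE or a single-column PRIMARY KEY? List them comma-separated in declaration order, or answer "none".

- phone: no UNIQUE or single-column PK constraint.
- fee: no UNIQUE or single-column PK constraint.
- copy_no: no UNIQUE or single-column PK constraint.
- title: no UNIQUE or single-column PK constraint.
- year: declared UNIQUE → unique.
- fine_id: no UNIQUE or single-column PK constraint.
- summary: no UNIQUE or single-column PK constraint.
- condition: no UNIQUE or single-column PK constraint.
- language: no UNIQUE or single-column PK constraint.
- capacity: no UNIQUE or single-column PK constraint.
- shelf: no UNIQUE or single-column PK constraint.

year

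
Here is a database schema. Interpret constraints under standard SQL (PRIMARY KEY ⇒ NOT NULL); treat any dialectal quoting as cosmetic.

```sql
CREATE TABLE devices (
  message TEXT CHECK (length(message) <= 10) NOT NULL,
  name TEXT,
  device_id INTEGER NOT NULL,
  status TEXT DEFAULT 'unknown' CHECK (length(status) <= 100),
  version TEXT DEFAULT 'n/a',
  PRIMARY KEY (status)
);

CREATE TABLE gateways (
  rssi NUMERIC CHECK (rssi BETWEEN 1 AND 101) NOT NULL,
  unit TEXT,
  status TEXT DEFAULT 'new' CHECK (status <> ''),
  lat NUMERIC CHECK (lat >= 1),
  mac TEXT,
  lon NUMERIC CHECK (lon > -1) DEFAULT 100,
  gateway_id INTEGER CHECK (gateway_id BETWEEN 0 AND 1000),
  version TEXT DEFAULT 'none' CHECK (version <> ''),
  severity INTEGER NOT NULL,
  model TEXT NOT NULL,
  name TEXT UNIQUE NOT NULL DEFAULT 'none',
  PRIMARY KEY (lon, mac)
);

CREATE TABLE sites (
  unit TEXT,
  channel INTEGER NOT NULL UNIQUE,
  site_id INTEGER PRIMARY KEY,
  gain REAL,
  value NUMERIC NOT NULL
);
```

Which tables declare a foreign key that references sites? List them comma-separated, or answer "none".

No REFERENCES clause anywhere in the schema names sites.

none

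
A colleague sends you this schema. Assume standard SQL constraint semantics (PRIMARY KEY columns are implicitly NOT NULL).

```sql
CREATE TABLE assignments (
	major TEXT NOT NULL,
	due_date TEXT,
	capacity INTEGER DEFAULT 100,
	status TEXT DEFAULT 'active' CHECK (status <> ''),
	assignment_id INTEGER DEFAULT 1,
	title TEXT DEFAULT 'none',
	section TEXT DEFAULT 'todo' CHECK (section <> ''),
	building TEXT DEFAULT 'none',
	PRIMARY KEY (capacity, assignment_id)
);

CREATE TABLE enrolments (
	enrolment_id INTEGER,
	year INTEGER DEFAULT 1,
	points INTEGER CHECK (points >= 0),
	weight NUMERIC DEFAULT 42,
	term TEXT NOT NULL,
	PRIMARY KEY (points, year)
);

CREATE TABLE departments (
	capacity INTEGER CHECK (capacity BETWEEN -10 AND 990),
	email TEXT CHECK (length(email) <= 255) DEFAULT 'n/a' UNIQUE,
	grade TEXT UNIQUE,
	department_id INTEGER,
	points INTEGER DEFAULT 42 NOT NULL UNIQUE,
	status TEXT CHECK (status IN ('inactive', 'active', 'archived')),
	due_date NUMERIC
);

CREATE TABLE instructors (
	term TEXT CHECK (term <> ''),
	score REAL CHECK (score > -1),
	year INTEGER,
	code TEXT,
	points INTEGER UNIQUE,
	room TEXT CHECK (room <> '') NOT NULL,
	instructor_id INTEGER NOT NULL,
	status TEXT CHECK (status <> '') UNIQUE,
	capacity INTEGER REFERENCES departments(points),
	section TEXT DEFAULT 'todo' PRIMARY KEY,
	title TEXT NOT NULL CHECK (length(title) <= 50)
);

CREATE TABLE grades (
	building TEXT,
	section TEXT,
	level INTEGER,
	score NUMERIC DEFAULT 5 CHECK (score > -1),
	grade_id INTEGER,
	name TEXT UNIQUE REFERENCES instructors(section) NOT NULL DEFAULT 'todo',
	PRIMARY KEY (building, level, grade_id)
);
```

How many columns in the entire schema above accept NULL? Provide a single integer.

assignments: 5 nullable (due_date, status, title, section, building — PK (capacity, assignment_id) and explicit NOT NULL columns excluded).
enrolments: 2 nullable (enrolment_id, weight — PK (points, year) and explicit NOT NULL columns excluded).
departments: 6 nullable (capacity, email, grade, department_id, status, due_date — PK none and explicit NOT NULL columns excluded).
instructors: 7 nullable (term, score, year, code, points, status, capacity — PK (section) and explicit NOT NULL columns excluded).
grades: 2 nullable (section, score — PK (building, level, grade_id) and explicit NOT NULL columns excluded).
Total: 5 + 2 + 6 + 7 + 2 = 22.

22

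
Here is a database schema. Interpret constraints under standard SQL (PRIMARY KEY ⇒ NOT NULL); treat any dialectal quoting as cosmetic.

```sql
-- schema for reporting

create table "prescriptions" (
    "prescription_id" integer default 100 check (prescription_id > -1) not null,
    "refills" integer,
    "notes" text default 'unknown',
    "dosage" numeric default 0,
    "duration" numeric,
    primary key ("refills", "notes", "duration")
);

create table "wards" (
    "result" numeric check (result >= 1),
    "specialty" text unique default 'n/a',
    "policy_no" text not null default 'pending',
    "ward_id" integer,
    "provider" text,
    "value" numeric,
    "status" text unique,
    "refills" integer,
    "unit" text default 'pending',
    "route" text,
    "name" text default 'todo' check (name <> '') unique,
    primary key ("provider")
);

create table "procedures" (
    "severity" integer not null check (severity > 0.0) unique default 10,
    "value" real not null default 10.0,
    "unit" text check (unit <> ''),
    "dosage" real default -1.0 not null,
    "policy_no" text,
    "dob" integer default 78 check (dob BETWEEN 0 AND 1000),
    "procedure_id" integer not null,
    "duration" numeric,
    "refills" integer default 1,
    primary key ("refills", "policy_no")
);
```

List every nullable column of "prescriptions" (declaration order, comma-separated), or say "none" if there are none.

dosage

- prescription_id: declared NOT NULL → not nullable.
- refills: part of the PRIMARY KEY, which implies NOT NULL → not nullable.
- notes: part of the PRIMARY KEY, which implies NOT NULL → not nullable.
- dosage: DEFAULT only fills an omitted column; an explicit NULL is still allowed → nullable.
- duration: part of the PRIMARY KEY, which implies NOT NULL → not nullable.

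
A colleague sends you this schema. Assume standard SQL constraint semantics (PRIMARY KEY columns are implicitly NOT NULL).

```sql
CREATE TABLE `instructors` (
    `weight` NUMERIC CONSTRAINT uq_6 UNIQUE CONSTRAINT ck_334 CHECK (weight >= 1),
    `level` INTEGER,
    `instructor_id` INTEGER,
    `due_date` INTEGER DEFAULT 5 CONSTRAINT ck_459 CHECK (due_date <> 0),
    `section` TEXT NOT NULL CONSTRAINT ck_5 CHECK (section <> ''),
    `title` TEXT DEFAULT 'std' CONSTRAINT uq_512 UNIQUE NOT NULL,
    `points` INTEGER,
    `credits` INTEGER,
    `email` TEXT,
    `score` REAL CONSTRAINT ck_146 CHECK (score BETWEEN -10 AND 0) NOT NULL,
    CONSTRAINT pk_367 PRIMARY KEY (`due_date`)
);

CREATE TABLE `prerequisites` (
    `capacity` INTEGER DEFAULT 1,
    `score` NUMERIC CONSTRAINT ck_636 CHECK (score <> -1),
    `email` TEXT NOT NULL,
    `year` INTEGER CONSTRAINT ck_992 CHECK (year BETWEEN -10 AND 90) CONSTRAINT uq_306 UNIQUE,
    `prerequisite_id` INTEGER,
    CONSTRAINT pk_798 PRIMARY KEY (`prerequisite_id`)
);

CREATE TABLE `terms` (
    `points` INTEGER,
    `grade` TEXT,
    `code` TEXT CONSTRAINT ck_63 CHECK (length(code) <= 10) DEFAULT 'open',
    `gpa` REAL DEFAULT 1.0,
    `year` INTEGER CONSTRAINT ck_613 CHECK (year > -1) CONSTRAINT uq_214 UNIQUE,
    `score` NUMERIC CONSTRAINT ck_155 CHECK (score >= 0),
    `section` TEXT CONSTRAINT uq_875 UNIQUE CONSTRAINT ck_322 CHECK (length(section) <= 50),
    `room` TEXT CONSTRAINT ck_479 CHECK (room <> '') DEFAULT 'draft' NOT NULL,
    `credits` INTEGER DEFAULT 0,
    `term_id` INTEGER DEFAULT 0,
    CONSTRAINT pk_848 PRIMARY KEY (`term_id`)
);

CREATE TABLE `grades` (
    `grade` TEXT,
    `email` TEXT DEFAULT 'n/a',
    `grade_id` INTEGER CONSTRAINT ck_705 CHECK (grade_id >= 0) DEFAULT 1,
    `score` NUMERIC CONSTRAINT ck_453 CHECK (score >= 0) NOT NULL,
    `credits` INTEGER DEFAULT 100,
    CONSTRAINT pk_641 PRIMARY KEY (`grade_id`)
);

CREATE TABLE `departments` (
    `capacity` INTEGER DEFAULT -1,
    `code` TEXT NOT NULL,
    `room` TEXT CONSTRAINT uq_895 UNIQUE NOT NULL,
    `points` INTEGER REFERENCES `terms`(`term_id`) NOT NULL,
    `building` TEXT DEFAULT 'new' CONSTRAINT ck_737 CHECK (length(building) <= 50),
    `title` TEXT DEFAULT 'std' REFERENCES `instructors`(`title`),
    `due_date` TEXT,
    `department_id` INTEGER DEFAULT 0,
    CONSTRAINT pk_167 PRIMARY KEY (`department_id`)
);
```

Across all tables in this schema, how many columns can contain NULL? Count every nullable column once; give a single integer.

instructors: 6 nullable (weight, level, instructor_id, points, credits, email — PK (due_date) and explicit NOT NULL columns excluded).
prerequisites: 3 nullable (capacity, score, year — PK (prerequisite_id) and explicit NOT NULL columns excluded).
terms: 8 nullable (points, grade, code, gpa, year, score, section, credits — PK (term_id) and explicit NOT NULL columns excluded).
grades: 3 nullable (grade, email, credits — PK (grade_id) and explicit NOT NULL columns excluded).
departments: 4 nullable (capacity, building, title, due_date — PK (department_id) and explicit NOT NULL columns excluded).
Total: 6 + 3 + 8 + 3 + 4 = 24.

24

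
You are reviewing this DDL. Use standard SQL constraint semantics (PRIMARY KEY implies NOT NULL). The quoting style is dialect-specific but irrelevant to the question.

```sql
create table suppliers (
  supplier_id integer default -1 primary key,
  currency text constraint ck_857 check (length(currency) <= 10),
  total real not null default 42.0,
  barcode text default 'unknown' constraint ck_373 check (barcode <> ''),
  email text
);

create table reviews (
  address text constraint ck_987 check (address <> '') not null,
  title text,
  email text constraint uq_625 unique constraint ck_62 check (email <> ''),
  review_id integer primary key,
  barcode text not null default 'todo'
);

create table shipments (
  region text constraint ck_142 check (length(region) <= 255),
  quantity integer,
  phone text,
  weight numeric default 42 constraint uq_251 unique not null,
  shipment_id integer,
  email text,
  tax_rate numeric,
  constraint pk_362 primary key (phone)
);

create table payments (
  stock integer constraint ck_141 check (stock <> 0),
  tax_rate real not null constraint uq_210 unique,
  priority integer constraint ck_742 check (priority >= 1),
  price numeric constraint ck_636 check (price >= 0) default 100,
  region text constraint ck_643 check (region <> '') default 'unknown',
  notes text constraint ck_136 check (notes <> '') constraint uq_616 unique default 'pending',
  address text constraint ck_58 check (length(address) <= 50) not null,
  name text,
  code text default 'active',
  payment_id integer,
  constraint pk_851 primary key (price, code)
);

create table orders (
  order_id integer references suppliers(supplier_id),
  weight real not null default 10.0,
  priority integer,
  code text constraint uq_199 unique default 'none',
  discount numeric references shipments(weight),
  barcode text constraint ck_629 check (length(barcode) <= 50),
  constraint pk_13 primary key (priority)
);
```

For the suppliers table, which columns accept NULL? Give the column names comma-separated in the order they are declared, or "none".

- supplier_id: part of the PRIMARY KEY, which implies NOT NULL → not nullable.
- currency: CHECK does not forbid NULL (a CHECK constraint passes when its expression is NULL) → nullable.
- total: declared NOT NULL → not nullable.
- barcode: CHECK does not forbid NULL (a CHECK constraint passes when its expression is NULL) → nullable.
- email: no NOT NULL constraint applies → nullable.

currency, barcode, email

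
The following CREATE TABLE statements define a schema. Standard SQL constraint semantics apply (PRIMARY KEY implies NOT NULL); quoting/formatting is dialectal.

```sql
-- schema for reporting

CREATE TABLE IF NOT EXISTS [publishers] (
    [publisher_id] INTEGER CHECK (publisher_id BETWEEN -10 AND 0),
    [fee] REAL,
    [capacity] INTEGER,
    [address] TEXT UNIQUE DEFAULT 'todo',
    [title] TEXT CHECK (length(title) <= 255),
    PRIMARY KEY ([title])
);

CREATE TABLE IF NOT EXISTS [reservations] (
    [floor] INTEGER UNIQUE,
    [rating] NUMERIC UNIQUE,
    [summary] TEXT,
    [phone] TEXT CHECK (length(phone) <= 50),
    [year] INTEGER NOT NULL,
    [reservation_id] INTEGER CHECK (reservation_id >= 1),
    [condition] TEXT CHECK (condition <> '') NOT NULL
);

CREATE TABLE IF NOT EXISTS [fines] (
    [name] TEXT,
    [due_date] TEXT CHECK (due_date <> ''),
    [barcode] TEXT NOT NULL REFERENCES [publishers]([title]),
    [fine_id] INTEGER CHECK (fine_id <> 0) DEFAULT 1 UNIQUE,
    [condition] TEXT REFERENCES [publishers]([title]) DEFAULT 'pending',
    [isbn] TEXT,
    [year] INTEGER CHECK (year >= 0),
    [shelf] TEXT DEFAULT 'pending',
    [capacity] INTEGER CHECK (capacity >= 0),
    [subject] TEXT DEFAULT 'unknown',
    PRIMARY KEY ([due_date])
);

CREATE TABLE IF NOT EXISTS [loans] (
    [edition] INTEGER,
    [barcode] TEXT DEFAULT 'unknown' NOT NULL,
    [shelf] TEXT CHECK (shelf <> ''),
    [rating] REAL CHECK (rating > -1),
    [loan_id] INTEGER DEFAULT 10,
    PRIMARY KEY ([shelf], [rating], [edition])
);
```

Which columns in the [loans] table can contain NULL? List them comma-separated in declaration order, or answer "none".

- edition: part of the PRIMARY KEY, which implies NOT NULL → not nullable.
- barcode: declared NOT NULL → not nullable.
- shelf: part of the PRIMARY KEY, which implies NOT NULL → not nullable.
- rating: part of the PRIMARY KEY, which implies NOT NULL → not nullable.
- loan_id: DEFAULT only fills an omitted column; an explicit NULL is still allowed → nullable.

loan_id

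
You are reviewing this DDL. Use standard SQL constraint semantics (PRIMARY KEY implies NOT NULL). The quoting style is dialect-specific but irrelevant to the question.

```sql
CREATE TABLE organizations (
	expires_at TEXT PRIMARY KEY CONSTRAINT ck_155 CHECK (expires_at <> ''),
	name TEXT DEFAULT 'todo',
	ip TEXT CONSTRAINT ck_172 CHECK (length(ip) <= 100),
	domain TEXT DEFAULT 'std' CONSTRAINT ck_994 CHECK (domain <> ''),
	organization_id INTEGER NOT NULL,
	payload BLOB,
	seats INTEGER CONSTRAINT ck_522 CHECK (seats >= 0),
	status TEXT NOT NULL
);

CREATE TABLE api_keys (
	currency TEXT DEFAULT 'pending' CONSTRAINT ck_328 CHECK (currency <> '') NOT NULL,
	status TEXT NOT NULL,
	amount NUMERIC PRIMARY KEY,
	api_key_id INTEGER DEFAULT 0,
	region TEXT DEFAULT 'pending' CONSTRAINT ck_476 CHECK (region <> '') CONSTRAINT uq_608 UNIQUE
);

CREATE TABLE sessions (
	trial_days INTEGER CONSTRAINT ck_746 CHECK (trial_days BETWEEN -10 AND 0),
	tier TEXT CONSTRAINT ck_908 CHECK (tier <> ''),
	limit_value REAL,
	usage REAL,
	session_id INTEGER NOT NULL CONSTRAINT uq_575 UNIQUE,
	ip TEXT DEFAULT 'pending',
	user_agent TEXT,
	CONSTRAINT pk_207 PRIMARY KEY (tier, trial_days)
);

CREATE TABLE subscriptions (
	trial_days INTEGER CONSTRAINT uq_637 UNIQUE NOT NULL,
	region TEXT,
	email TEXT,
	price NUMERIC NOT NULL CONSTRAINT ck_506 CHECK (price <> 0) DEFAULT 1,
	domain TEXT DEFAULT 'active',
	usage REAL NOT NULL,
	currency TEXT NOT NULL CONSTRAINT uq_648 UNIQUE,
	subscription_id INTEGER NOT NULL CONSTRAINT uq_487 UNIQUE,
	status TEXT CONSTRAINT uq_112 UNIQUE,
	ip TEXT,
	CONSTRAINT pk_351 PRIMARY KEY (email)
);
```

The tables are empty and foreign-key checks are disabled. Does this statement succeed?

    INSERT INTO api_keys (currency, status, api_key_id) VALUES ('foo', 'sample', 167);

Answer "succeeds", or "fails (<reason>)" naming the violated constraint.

fails (NOT NULL on amount)

amount is omitted from the column list and has no DEFAULT, so it would receive NULL.
But amount is part of the PRIMARY KEY (implied NOT NULL).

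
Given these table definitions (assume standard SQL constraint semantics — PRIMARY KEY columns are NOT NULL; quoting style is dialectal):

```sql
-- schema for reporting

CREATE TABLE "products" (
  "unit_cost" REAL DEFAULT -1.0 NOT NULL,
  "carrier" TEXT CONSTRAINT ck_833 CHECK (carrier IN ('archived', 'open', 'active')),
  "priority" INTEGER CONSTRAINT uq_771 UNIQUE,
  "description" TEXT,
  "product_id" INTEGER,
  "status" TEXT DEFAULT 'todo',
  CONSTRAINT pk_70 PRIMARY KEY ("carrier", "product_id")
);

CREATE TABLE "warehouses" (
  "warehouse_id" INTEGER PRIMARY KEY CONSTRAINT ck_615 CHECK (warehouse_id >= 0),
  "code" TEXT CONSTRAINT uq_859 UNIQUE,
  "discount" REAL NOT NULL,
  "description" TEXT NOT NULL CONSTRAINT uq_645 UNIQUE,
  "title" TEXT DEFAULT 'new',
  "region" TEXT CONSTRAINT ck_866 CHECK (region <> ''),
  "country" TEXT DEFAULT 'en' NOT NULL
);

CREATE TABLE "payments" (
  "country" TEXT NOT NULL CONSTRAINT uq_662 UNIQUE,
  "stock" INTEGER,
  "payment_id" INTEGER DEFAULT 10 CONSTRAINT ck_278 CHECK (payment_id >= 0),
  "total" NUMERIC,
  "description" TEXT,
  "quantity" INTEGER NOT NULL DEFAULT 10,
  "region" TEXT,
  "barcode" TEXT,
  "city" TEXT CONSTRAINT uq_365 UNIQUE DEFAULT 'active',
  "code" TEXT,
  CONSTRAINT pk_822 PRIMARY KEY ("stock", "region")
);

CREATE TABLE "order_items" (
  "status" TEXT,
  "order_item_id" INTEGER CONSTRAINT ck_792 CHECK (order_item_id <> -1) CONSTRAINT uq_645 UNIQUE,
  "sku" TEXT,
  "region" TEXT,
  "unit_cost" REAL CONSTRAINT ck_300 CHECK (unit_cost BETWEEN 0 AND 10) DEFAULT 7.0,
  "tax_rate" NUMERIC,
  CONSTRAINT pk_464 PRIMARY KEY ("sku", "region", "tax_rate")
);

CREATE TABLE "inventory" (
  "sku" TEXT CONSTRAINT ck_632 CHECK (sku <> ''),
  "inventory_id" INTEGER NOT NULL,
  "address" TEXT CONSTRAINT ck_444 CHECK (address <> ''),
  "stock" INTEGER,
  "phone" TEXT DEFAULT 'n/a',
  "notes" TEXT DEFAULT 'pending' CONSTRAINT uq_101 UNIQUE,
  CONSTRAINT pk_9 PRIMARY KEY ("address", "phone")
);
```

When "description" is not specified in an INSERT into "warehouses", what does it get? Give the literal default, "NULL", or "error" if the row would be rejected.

error

description has no DEFAULT clause.
Omitting it would insert NULL, but it is declared NOT NULL, so the INSERT fails.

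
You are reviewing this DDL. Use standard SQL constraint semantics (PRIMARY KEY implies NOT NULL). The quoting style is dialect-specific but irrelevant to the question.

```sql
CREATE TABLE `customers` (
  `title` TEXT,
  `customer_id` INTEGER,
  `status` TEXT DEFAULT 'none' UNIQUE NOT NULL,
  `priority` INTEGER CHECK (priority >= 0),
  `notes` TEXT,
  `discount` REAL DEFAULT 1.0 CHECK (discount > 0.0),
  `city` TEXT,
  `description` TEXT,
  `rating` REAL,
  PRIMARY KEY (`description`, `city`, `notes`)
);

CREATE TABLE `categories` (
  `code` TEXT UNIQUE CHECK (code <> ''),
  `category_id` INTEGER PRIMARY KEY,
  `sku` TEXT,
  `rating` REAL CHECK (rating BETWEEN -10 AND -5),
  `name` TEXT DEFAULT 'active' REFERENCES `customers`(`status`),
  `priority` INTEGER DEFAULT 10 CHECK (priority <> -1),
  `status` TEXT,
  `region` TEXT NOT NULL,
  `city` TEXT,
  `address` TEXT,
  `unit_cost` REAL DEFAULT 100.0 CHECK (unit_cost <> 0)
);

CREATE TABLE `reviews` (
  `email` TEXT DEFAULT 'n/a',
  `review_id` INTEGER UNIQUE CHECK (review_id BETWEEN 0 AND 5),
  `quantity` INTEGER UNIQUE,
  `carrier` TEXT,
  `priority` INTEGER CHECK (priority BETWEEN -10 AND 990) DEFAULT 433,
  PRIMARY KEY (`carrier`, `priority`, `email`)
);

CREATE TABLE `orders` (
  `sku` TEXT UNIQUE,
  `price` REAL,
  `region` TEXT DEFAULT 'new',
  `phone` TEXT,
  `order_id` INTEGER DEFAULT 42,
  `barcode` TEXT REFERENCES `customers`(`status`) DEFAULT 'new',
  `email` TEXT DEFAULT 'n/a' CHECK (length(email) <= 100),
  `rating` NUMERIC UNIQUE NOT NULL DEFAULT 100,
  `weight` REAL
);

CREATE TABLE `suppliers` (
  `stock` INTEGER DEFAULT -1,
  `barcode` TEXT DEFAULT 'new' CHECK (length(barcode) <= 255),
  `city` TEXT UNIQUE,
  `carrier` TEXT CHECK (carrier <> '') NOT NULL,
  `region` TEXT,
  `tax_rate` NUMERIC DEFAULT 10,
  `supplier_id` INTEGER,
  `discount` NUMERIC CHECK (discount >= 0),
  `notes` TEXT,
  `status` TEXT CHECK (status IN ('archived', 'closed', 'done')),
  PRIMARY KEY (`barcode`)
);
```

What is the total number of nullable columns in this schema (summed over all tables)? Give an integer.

customers: 5 nullable (title, customer_id, priority, discount, rating — PK (description, city, notes) and explicit NOT NULL columns excluded).
categories: 9 nullable (code, sku, rating, name, priority, status, city, address, unit_cost — PK (category_id) and explicit NOT NULL columns excluded).
reviews: 2 nullable (review_id, quantity — PK (carrier, priority, email) and explicit NOT NULL columns excluded).
orders: 8 nullable (sku, price, region, phone, order_id, barcode, email, weight — PK none and explicit NOT NULL columns excluded).
suppliers: 8 nullable (stock, city, region, tax_rate, supplier_id, discount, notes, status — PK (barcode) and explicit NOT NULL columns excluded).
Total: 5 + 9 + 2 + 8 + 8 = 32.

32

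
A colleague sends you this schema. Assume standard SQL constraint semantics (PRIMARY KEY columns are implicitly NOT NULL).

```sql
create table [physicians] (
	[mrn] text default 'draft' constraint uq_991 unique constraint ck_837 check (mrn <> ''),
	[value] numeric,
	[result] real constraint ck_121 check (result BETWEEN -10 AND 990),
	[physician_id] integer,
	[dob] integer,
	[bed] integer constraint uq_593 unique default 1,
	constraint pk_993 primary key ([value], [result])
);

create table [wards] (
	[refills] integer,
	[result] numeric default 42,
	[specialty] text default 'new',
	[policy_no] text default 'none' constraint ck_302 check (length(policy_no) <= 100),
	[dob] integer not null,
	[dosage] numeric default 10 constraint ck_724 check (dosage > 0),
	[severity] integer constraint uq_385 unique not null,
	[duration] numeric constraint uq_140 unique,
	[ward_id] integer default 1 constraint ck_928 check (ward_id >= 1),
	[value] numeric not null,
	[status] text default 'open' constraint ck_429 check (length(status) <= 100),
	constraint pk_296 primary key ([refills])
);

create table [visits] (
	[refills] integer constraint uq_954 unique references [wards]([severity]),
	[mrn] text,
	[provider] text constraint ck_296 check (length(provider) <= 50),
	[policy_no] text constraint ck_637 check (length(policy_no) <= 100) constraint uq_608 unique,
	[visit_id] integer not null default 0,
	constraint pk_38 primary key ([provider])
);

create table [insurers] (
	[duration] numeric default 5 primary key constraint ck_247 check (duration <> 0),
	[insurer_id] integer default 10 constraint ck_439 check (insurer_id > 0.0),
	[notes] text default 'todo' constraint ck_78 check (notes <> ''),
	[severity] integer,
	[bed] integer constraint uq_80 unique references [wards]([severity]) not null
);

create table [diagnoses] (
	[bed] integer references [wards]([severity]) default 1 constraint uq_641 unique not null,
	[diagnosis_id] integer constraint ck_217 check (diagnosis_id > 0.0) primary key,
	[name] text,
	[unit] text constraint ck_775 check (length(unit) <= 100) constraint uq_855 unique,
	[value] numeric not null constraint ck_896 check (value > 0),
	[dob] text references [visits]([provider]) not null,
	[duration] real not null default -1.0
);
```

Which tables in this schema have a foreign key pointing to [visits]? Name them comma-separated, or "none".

diagnoses

- diagnoses.dob references visits(provider).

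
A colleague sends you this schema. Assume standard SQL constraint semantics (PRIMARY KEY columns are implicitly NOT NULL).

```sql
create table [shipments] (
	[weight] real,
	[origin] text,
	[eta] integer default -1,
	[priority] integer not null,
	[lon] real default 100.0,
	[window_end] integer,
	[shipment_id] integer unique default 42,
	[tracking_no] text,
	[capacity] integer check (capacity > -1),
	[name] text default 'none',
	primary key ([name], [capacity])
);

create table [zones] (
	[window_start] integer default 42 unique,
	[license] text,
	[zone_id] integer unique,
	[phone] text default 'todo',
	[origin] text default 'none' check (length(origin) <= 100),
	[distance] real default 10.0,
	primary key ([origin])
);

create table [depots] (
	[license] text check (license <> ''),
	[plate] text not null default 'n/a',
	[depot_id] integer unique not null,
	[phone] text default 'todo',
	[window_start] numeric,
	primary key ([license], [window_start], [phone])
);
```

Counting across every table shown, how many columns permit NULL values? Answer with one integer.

12

shipments: 7 nullable (weight, origin, eta, lon, window_end, shipment_id, tracking_no — PK (name, capacity) and explicit NOT NULL columns excluded).
zones: 5 nullable (window_start, license, zone_id, phone, distance — PK (origin) and explicit NOT NULL columns excluded).
depots: 0 nullable (none — PK (license, window_start, phone) and explicit NOT NULL columns excluded).
Total: 7 + 5 + 0 = 12.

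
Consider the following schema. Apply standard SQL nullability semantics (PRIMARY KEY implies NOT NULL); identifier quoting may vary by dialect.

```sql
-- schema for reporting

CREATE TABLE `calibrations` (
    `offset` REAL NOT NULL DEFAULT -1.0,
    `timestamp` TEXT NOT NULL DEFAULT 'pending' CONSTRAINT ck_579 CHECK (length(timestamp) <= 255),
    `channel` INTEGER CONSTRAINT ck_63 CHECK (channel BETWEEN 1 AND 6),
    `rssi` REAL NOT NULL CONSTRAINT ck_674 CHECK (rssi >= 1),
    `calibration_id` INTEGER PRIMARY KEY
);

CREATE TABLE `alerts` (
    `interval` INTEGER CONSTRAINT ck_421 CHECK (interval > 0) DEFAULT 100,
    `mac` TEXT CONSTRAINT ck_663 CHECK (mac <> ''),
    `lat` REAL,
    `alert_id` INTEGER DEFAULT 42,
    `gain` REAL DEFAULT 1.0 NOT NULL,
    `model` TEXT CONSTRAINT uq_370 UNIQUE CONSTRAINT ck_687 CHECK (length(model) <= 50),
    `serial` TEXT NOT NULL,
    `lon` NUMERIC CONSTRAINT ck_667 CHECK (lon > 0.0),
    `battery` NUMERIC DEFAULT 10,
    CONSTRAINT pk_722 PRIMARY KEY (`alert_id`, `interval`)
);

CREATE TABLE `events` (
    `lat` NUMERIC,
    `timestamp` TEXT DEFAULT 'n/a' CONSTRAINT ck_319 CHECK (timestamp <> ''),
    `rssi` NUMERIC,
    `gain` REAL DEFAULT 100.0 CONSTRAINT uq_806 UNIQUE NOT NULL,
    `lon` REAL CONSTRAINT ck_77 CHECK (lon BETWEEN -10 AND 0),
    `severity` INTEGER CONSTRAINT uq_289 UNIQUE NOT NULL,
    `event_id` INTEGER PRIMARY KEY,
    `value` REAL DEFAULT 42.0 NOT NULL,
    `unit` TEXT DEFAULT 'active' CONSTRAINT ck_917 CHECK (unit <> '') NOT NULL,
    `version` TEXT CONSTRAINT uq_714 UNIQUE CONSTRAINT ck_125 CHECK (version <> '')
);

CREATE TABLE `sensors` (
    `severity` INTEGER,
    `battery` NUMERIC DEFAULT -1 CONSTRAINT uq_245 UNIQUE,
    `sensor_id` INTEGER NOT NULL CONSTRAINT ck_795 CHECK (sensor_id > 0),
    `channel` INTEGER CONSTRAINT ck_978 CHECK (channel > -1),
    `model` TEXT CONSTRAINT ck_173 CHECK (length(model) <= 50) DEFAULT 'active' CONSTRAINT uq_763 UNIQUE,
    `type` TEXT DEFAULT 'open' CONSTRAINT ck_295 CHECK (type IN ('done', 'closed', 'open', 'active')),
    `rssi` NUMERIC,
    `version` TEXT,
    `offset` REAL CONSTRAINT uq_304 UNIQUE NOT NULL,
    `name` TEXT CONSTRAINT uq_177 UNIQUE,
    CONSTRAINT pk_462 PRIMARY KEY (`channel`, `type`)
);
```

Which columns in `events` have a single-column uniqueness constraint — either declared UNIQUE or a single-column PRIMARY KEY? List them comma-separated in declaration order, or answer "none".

gain, severity, event_id, version

- lat: no UNIQUE or single-column PK constraint.
- timestamp: no UNIQUE or single-column PK constraint.
- rssi: no UNIQUE or single-column PK constraint.
- gain: declared UNIQUE → unique.
- lon: no UNIQUE or single-column PK constraint.
- severity: declared UNIQUE → unique.
- event_id: single-column PRIMARY KEY → unique.
- value: no UNIQUE or single-column PK constraint.
- unit: no UNIQUE or single-column PK constraint.
- version: declared UNIQUE → unique.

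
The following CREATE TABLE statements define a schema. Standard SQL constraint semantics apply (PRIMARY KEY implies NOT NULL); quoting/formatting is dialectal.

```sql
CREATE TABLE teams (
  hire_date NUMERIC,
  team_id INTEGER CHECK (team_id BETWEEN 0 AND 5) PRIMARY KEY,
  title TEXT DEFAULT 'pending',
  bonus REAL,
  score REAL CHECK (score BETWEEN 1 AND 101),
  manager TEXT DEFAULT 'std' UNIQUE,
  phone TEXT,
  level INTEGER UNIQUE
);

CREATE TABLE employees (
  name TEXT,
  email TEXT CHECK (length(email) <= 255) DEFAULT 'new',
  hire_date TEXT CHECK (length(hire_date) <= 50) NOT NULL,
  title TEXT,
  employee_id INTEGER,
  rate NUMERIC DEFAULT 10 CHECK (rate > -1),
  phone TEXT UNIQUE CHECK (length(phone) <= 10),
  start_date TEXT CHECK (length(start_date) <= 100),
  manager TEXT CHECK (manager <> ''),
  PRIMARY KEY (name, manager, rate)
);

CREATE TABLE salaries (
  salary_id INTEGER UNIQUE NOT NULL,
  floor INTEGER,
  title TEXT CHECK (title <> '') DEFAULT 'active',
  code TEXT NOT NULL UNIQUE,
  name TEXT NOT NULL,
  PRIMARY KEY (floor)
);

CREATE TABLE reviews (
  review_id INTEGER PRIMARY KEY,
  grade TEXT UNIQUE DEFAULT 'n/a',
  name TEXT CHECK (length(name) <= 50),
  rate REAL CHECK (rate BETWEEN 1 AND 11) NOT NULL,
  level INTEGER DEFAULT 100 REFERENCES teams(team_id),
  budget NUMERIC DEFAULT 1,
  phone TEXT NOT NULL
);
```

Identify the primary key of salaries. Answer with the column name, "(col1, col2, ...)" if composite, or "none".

floor is declared PRIMARY KEY as a table-level PRIMARY KEY clause.

floor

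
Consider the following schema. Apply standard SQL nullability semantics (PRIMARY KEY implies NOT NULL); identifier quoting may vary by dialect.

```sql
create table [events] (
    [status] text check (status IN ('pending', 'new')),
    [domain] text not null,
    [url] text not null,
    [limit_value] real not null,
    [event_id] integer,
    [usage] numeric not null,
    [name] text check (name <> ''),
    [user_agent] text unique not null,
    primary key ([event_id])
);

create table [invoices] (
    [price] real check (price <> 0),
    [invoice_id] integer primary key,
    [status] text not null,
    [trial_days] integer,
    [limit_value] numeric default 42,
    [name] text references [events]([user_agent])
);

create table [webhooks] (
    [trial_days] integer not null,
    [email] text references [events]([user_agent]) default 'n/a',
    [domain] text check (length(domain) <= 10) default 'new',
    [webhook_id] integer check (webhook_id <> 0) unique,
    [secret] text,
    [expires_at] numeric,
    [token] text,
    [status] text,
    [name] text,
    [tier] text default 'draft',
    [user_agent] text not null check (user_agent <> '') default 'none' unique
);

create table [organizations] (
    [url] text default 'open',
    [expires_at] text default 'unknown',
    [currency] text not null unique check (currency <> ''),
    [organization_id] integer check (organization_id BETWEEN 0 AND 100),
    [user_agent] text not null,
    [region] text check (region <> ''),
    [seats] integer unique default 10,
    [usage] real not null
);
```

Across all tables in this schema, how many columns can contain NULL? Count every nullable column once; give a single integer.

events: 2 nullable (status, name — PK (event_id) and explicit NOT NULL columns excluded).
invoices: 4 nullable (price, trial_days, limit_value, name — PK (invoice_id) and explicit NOT NULL columns excluded).
webhooks: 9 nullable (email, domain, webhook_id, secret, expires_at, token, status, name, tier — PK none and explicit NOT NULL columns excluded).
organizations: 5 nullable (url, expires_at, organization_id, region, seats — PK none and explicit NOT NULL columns excluded).
Total: 2 + 4 + 9 + 5 = 20.

20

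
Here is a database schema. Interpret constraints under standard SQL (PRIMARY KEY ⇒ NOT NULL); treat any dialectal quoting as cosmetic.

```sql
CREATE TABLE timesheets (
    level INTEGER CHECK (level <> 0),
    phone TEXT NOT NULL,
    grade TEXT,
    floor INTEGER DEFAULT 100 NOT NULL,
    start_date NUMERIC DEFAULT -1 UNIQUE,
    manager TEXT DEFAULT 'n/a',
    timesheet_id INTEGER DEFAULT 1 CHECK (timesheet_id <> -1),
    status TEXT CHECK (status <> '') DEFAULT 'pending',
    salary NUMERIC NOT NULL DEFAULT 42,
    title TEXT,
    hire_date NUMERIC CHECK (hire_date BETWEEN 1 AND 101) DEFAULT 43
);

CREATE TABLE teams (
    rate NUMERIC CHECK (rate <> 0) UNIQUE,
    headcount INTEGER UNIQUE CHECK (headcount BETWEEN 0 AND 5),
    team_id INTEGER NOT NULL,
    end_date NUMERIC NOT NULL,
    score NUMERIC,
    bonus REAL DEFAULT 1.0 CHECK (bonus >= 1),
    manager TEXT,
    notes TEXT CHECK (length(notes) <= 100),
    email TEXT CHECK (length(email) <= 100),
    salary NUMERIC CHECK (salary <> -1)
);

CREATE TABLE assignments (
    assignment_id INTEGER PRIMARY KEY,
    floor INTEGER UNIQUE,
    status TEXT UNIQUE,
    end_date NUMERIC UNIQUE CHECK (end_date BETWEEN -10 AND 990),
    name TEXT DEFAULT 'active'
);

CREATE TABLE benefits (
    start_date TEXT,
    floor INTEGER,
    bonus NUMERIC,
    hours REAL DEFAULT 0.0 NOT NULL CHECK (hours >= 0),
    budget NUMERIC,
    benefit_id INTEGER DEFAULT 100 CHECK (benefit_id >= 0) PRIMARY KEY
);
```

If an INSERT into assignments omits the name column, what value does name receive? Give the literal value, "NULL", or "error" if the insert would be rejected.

name has an explicit DEFAULT 'active'.
When the column is omitted from an INSERT, that default is used.

'active'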